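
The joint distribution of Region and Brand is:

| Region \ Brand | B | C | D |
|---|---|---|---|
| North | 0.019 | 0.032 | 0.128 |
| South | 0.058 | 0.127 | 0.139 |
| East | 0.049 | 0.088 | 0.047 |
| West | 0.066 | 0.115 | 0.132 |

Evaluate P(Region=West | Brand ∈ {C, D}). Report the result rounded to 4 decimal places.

0.3057

P(Brand=C) = 0.032 + 0.127 + 0.088 + 0.115 = 0.362.
P(Brand=D) = 0.128 + 0.139 + 0.047 + 0.132 = 0.446.
P(Brand ∈ {C, D}) = 0.362 + 0.446 = 0.808; P(Region=West, Brand ∈ {C, D}) = 0.115 + 0.132 = 0.247.
P(Region=West | Brand ∈ {C, D}) = 0.247/0.808 = 0.3057.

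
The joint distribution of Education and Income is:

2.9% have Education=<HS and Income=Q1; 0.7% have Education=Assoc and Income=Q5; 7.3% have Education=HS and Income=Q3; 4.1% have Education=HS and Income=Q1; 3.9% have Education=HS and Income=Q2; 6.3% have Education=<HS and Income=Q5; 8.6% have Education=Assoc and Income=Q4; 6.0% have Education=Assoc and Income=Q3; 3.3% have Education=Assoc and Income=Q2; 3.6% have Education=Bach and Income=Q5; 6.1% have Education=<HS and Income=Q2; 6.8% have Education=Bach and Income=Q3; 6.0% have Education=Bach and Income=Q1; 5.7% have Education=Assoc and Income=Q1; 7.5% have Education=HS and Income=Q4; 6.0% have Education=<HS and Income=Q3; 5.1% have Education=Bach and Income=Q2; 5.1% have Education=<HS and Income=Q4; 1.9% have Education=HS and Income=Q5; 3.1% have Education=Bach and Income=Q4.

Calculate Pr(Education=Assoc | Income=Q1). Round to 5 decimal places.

P(Income=Q1) = 0.029 + 0.041 + 0.057 + 0.060 = 0.187.
P(Education=Assoc | Income=Q1) = 0.057/0.187 = 0.30481.

0.30481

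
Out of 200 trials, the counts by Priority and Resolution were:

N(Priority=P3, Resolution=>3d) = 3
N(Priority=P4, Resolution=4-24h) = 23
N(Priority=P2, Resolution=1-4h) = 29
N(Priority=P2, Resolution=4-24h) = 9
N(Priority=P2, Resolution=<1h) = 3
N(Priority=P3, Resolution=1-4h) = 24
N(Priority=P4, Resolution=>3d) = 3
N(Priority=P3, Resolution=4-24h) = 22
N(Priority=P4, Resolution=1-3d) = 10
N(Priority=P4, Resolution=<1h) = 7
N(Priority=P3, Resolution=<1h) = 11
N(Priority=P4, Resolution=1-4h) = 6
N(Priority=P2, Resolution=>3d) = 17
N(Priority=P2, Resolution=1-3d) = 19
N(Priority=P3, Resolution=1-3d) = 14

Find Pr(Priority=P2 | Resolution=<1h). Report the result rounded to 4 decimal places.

Total with Resolution=<1h: 3 + 11 + 7 = 21.
P(Priority=P2 | Resolution=<1h) = 3/21 = 0.1429.

0.1429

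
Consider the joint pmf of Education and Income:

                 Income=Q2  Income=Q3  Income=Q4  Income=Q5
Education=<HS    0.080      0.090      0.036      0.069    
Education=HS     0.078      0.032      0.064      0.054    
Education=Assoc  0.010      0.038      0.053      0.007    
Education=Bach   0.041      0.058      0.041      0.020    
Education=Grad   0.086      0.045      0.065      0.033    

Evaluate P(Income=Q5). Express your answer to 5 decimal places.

P(Income=Q5) = 0.069 + 0.054 + 0.007 + 0.020 + 0.033 = 0.183.

0.18300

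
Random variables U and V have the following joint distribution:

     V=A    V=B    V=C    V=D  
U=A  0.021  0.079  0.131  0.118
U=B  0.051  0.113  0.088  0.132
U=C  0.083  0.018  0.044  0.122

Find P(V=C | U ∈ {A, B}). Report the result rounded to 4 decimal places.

P(U=A) = 0.021 + 0.079 + 0.131 + 0.118 = 0.349.
P(U=B) = 0.051 + 0.113 + 0.088 + 0.132 = 0.384.
P(U ∈ {A, B}) = 0.349 + 0.384 = 0.733; P(V=C, U ∈ {A, B}) = 0.131 + 0.088 = 0.219.
P(V=C | U ∈ {A, B}) = 0.219/0.733 = 0.2988.

0.2988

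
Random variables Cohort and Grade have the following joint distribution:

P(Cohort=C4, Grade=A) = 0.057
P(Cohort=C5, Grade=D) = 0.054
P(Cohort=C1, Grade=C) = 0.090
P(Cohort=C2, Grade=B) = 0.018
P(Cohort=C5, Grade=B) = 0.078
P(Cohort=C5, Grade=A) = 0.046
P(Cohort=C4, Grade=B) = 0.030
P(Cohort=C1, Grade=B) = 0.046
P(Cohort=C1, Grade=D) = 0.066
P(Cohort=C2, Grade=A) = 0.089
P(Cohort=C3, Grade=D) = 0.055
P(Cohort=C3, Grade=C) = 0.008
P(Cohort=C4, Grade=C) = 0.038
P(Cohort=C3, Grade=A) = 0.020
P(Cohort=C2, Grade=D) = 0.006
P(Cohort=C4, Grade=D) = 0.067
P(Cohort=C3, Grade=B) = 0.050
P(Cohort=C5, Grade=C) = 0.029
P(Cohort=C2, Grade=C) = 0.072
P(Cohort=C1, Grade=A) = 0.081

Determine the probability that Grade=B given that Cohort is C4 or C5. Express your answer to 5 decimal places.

0.27068

P(Cohort=C4) = 0.057 + 0.030 + 0.038 + 0.067 = 0.192.
P(Cohort=C5) = 0.046 + 0.078 + 0.029 + 0.054 = 0.207.
P(Cohort ∈ {C4, C5}) = 0.192 + 0.207 = 0.399; P(Grade=B, Cohort ∈ {C4, C5}) = 0.030 + 0.078 = 0.108.
P(Grade=B | Cohort ∈ {C4, C5}) = 0.108/0.399 = 0.27068.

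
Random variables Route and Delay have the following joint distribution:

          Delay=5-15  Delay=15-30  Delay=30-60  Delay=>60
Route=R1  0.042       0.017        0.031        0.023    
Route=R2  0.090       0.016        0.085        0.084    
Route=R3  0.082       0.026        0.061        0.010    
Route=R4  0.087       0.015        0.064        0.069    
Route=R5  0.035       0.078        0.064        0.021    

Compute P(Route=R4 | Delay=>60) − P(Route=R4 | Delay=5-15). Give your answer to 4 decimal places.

0.0744

P(Delay=>60) = 0.023 + 0.084 + 0.010 + 0.069 + 0.021 = 0.207; P(Route=R4 | Delay=>60) = 0.069/0.207 = 0.33333.
P(Delay=5-15) = 0.042 + 0.090 + 0.082 + 0.087 + 0.035 = 0.336; P(Route=R4 | Delay=5-15) = 0.087/0.336 = 0.25893.
Difference = 0.0744.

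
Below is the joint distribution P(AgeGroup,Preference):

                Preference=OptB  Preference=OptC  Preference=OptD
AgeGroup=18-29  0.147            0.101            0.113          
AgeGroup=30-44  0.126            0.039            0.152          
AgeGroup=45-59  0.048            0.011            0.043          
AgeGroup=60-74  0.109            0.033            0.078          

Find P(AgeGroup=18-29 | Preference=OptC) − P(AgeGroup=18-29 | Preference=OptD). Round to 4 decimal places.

0.2562

P(Preference=OptC) = 0.101 + 0.039 + 0.011 + 0.033 = 0.184; P(AgeGroup=18-29 | Preference=OptC) = 0.101/0.184 = 0.54891.
P(Preference=OptD) = 0.113 + 0.152 + 0.043 + 0.078 = 0.386; P(AgeGroup=18-29 | Preference=OptD) = 0.113/0.386 = 0.29275.
Difference = 0.2562.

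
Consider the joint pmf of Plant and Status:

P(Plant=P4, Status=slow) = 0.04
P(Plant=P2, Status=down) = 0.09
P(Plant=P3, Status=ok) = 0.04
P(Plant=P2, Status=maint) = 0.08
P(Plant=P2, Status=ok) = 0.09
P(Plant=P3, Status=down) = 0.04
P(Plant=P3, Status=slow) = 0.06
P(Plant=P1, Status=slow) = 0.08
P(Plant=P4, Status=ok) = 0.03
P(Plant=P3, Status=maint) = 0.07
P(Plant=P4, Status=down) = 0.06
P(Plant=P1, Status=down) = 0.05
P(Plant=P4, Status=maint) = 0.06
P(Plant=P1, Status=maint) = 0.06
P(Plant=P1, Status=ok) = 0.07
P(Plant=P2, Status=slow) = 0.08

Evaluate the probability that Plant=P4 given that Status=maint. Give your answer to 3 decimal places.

P(Status=maint) = 0.06 + 0.08 + 0.07 + 0.06 = 0.27.
P(Plant=P4 | Status=maint) = 0.06/0.27 = 0.222.

0.222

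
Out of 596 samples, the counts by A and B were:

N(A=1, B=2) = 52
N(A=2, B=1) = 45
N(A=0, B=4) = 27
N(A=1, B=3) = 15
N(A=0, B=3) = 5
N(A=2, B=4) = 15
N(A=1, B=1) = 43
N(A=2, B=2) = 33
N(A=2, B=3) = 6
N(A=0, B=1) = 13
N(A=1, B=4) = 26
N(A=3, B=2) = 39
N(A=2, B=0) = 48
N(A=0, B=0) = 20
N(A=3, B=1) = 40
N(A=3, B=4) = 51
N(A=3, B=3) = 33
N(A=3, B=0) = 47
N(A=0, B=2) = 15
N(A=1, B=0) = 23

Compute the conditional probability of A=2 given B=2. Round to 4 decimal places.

Total with B=2: 15 + 52 + 33 + 39 = 139.
P(A=2 | B=2) = 33/139 = 0.2374.

0.2374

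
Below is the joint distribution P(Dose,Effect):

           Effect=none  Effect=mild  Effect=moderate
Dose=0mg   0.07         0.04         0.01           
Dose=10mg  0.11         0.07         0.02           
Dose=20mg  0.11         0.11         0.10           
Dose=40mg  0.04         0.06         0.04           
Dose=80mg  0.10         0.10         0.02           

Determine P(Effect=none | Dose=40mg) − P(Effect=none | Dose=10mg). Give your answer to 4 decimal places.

P(Dose=40mg) = 0.04 + 0.06 + 0.04 = 0.14; P(Effect=none | Dose=40mg) = 0.04/0.14 = 0.28571.
P(Dose=10mg) = 0.11 + 0.07 + 0.02 = 0.20; P(Effect=none | Dose=10mg) = 0.11/0.20 = 0.55000.
Difference = -0.2643.

-0.2643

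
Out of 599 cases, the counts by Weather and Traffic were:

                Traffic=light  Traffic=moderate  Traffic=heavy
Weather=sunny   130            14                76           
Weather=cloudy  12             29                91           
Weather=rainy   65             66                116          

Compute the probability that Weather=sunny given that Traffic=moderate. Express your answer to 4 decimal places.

0.1284

Total with Traffic=moderate: 14 + 29 + 66 = 109.
P(Weather=sunny | Traffic=moderate) = 14/109 = 0.1284.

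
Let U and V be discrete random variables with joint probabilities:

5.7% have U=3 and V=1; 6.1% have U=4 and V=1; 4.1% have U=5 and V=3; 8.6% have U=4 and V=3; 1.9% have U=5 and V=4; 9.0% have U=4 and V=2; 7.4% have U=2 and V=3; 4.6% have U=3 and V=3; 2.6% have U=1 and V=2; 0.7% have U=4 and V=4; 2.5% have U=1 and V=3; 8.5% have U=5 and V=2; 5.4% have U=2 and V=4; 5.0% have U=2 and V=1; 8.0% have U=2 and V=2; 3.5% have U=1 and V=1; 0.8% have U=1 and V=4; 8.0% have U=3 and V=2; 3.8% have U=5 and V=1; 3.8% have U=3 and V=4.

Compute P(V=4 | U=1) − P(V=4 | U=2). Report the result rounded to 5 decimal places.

P(U=1) = 0.035 + 0.026 + 0.025 + 0.008 = 0.094; P(V=4 | U=1) = 0.008/0.094 = 0.085106.
P(U=2) = 0.050 + 0.080 + 0.074 + 0.054 = 0.258; P(V=4 | U=2) = 0.054/0.258 = 0.209302.
Difference = -0.12420.

-0.12420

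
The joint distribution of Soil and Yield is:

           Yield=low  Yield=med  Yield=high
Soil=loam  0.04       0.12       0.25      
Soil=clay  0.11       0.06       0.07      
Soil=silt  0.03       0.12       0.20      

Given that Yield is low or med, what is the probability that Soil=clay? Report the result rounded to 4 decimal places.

0.3542

P(Yield=low) = 0.04 + 0.11 + 0.03 = 0.18.
P(Yield=med) = 0.12 + 0.06 + 0.12 = 0.30.
P(Yield ∈ {low, med}) = 0.18 + 0.30 = 0.48; P(Soil=clay, Yield ∈ {low, med}) = 0.11 + 0.06 = 0.17.
P(Soil=clay | Yield ∈ {low, med}) = 0.17/0.48 = 0.3542.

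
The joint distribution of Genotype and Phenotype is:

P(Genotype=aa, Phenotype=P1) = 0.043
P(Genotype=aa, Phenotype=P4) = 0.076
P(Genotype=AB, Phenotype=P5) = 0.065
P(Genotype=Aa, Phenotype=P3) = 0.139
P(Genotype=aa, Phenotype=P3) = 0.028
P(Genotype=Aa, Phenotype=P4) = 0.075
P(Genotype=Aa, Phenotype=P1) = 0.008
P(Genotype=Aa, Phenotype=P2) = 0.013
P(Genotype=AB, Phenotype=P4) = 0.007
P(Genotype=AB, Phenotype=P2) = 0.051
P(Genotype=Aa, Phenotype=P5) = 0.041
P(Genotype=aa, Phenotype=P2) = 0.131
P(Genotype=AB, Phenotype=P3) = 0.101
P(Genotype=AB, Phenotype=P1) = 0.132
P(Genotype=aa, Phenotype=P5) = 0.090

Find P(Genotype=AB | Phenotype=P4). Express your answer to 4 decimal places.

P(Phenotype=P4) = 0.075 + 0.076 + 0.007 = 0.158.
P(Genotype=AB | Phenotype=P4) = 0.007/0.158 = 0.0443.

0.0443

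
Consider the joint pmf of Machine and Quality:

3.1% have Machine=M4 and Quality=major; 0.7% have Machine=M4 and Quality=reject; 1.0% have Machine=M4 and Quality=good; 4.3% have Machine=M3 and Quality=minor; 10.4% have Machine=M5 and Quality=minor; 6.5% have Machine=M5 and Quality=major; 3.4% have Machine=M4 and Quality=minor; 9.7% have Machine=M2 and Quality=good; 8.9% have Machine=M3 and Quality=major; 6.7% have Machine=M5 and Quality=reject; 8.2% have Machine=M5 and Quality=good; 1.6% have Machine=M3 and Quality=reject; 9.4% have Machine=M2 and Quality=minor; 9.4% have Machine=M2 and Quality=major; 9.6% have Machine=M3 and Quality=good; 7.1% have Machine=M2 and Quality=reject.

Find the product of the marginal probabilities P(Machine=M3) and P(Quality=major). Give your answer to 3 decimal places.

0.068

P(Machine=M3) = 0.096 + 0.043 + 0.089 + 0.016 = 0.244.
P(Quality=major) = 0.094 + 0.089 + 0.031 + 0.065 = 0.279.
Product: 0.244 × 0.279 = 0.068.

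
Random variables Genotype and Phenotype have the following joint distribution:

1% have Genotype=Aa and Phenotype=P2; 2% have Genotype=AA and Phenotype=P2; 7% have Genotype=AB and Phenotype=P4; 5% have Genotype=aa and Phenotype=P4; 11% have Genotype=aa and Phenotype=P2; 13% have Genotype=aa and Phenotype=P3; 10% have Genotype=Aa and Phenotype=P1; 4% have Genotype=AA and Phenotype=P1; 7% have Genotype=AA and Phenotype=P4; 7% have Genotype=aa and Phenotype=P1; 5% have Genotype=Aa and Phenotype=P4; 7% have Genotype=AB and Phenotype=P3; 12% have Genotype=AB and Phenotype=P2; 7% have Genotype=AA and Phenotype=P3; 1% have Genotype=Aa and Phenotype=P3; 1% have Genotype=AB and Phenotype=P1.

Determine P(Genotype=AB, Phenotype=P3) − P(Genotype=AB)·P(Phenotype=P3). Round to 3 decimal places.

-0.006

P(Genotype=AB) = 0.01 + 0.12 + 0.07 + 0.07 = 0.27.
P(Phenotype=P3) = 0.07 + 0.01 + 0.13 + 0.07 = 0.28.
P(Genotype=AB, Phenotype=P3) − P(Genotype=AB)P(Phenotype=P3) = 0.07 − 0.27×0.28 = -0.006.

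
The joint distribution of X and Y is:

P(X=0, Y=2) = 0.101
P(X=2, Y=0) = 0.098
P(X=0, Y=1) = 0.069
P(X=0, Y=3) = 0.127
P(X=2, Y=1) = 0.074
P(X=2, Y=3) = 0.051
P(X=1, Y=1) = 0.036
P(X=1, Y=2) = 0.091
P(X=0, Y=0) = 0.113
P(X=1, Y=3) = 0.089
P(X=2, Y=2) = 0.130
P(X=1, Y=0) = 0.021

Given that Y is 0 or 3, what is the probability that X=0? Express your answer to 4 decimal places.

0.4810

P(Y=0) = 0.113 + 0.021 + 0.098 = 0.232.
P(Y=3) = 0.127 + 0.089 + 0.051 = 0.267.
P(Y ∈ {0, 3}) = 0.232 + 0.267 = 0.499; P(X=0, Y ∈ {0, 3}) = 0.113 + 0.127 = 0.240.
P(X=0 | Y ∈ {0, 3}) = 0.240/0.499 = 0.4810.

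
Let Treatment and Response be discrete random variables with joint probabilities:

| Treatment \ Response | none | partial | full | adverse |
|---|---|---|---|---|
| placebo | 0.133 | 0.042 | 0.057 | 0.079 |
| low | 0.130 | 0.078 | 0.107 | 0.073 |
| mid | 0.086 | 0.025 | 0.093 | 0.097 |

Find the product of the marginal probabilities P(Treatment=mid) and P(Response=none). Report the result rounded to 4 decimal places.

0.1050

P(Treatment=mid) = 0.086 + 0.025 + 0.093 + 0.097 = 0.301.
P(Response=none) = 0.133 + 0.130 + 0.086 = 0.349.
Product: 0.301 × 0.349 = 0.1050.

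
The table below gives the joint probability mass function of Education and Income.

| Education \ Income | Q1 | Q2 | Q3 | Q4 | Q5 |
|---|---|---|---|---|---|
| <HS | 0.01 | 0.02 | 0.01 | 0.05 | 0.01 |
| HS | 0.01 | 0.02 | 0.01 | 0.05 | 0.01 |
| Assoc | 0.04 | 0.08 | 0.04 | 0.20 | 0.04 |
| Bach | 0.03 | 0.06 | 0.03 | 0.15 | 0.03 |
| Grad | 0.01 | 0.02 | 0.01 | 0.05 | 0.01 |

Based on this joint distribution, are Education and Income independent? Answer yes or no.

yes

Every cell satisfies P(Education,Income) = P(Education)·P(Income). For instance P(Education=Bach) = 0.30, P(Income=Q5) = 0.10, and 0.30×0.10 = 0.03 matches the joint entry. So Education and Income are independent.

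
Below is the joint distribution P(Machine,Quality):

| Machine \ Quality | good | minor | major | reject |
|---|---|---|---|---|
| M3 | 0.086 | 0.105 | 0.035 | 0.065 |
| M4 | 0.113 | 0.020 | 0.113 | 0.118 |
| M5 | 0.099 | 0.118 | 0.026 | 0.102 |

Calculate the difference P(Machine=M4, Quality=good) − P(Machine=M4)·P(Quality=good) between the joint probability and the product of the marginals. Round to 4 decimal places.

P(Machine=M4) = 0.113 + 0.020 + 0.113 + 0.118 = 0.364.
P(Quality=good) = 0.086 + 0.113 + 0.099 = 0.298.
P(Machine=M4, Quality=good) − P(Machine=M4)P(Quality=good) = 0.113 − 0.364×0.298 = 0.0045.

0.0045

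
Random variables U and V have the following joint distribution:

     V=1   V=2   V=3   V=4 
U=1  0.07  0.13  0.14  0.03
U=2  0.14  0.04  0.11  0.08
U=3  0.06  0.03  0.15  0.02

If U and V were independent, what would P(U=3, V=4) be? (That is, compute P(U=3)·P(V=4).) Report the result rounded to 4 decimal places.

P(U=3) = 0.06 + 0.03 + 0.15 + 0.02 = 0.26.
P(V=4) = 0.03 + 0.08 + 0.02 = 0.13.
Product: 0.26 × 0.13 = 0.0338.

0.0338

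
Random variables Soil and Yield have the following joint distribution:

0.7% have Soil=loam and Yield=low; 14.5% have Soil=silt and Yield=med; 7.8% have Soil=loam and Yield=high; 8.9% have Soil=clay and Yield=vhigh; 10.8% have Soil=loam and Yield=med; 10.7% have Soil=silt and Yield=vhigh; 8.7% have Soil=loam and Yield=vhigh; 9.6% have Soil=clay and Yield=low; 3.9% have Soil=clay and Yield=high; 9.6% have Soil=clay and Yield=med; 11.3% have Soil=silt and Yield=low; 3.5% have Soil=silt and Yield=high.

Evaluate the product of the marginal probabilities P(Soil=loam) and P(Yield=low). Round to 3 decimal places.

0.060

P(Soil=loam) = 0.007 + 0.108 + 0.078 + 0.087 = 0.280.
P(Yield=low) = 0.007 + 0.096 + 0.113 = 0.216.
Product: 0.280 × 0.216 = 0.060.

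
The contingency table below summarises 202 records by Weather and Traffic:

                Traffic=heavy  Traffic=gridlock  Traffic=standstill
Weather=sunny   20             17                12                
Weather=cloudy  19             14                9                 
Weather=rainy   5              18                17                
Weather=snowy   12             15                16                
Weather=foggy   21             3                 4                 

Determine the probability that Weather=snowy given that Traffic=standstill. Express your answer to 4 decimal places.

Total with Traffic=standstill: 12 + 9 + 17 + 16 + 4 = 58.
P(Weather=snowy | Traffic=standstill) = 16/58 = 0.2759.

0.2759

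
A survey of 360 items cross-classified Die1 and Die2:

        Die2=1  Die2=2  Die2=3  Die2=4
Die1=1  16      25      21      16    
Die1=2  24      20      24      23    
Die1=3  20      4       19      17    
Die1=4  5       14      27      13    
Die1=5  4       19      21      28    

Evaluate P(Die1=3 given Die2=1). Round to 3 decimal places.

0.290

Total with Die2=1: 16 + 24 + 20 + 5 + 4 = 69.
P(Die1=3 | Die2=1) = 20/69 = 0.290.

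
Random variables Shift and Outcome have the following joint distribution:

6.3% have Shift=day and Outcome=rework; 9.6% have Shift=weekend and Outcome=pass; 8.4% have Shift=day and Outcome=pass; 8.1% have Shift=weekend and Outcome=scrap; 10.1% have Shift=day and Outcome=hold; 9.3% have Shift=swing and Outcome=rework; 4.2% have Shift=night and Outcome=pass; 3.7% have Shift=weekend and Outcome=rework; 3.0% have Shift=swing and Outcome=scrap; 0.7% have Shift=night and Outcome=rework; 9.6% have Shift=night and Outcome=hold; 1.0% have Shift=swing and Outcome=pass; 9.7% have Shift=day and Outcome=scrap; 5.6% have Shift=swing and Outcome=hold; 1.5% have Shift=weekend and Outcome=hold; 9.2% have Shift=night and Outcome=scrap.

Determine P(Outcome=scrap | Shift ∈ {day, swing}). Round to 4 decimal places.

0.2378

P(Shift=day) = 0.084 + 0.063 + 0.097 + 0.101 = 0.345.
P(Shift=swing) = 0.010 + 0.093 + 0.030 + 0.056 = 0.189.
P(Shift ∈ {day, swing}) = 0.345 + 0.189 = 0.534; P(Outcome=scrap, Shift ∈ {day, swing}) = 0.097 + 0.030 = 0.127.
P(Outcome=scrap | Shift ∈ {day, swing}) = 0.127/0.534 = 0.2378.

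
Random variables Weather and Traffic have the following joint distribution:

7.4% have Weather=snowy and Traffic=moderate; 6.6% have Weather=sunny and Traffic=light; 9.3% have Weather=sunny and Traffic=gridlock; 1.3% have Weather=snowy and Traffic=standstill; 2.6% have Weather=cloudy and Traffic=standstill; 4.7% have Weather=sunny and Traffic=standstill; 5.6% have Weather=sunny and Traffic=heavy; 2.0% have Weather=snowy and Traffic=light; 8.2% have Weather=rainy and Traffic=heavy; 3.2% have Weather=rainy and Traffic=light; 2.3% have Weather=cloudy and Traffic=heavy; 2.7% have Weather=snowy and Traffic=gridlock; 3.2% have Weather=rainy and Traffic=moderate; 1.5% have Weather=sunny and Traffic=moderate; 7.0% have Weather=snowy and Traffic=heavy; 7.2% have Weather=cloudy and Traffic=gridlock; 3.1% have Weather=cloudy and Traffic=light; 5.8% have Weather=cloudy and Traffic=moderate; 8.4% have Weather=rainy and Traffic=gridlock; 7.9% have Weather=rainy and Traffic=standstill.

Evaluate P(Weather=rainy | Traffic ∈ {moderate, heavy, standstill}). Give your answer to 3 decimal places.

P(Traffic=moderate) = 0.015 + 0.058 + 0.032 + 0.074 = 0.179.
P(Traffic=heavy) = 0.056 + 0.023 + 0.082 + 0.070 = 0.231.
P(Traffic=standstill) = 0.047 + 0.026 + 0.079 + 0.013 = 0.165.
P(Traffic ∈ {moderate, heavy, standstill}) = 0.179 + 0.231 + 0.165 = 0.575; P(Weather=rainy, Traffic ∈ {moderate, heavy, standstill}) = 0.032 + 0.082 + 0.079 = 0.193.
P(Weather=rainy | Traffic ∈ {moderate, heavy, standstill}) = 0.193/0.575 = 0.336.

0.336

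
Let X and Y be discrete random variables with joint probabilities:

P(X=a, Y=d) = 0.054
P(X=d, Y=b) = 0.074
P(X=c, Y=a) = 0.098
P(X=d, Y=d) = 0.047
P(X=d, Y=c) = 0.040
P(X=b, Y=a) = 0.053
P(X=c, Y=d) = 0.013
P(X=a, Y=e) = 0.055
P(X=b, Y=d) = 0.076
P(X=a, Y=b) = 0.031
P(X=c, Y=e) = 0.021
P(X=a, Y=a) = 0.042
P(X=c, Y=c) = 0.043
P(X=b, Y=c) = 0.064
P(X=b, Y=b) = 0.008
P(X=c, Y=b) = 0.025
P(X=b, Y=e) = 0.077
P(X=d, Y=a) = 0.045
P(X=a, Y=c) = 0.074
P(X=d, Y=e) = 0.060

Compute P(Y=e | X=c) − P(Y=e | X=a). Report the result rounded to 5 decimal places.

P(X=c) = 0.098 + 0.025 + 0.043 + 0.013 + 0.021 = 0.200; P(Y=e | X=c) = 0.021/0.200 = 0.105000.
P(X=a) = 0.042 + 0.031 + 0.074 + 0.054 + 0.055 = 0.256; P(Y=e | X=a) = 0.055/0.256 = 0.214844.
Difference = -0.10984.

-0.10984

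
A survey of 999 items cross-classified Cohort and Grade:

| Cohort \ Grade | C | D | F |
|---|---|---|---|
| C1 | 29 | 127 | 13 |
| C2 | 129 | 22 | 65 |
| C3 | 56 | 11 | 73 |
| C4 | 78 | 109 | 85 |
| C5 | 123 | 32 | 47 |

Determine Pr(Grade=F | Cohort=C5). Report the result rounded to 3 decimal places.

0.233

Total with Cohort=C5: 123 + 32 + 47 = 202.
P(Grade=F | Cohort=C5) = 47/202 = 0.233.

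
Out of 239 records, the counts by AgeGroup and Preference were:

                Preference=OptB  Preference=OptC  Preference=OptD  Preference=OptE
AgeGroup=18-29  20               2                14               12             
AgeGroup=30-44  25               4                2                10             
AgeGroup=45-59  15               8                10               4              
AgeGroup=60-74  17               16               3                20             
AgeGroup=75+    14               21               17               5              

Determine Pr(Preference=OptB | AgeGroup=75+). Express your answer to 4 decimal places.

Total with AgeGroup=75+: 14 + 21 + 17 + 5 = 57.
P(Preference=OptB | AgeGroup=75+) = 14/57 = 0.2456.

0.2456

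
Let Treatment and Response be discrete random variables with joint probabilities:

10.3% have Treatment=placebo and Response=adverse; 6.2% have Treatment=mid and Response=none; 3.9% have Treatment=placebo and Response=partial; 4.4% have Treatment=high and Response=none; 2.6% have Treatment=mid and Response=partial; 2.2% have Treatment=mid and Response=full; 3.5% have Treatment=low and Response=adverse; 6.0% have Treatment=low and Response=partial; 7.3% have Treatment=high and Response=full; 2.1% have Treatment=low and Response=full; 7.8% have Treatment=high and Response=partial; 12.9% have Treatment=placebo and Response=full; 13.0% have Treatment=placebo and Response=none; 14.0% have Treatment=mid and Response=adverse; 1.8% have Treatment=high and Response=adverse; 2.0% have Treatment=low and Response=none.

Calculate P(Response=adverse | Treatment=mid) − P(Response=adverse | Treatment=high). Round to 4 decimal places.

0.4755

P(Treatment=mid) = 0.062 + 0.026 + 0.022 + 0.140 = 0.250; P(Response=adverse | Treatment=mid) = 0.140/0.250 = 0.56000.
P(Treatment=high) = 0.044 + 0.078 + 0.073 + 0.018 = 0.213; P(Response=adverse | Treatment=high) = 0.018/0.213 = 0.08451.
Difference = 0.4755.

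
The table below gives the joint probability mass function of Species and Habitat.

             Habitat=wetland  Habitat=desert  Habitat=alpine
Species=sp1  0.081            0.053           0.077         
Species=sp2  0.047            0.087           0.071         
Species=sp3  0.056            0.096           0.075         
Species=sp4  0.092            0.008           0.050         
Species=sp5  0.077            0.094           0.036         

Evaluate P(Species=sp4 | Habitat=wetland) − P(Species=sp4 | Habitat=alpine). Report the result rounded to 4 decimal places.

0.0988

P(Habitat=wetland) = 0.081 + 0.047 + 0.056 + 0.092 + 0.077 = 0.353; P(Species=sp4 | Habitat=wetland) = 0.092/0.353 = 0.26062.
P(Habitat=alpine) = 0.077 + 0.071 + 0.075 + 0.050 + 0.036 = 0.309; P(Species=sp4 | Habitat=alpine) = 0.050/0.309 = 0.16181.
Difference = 0.0988.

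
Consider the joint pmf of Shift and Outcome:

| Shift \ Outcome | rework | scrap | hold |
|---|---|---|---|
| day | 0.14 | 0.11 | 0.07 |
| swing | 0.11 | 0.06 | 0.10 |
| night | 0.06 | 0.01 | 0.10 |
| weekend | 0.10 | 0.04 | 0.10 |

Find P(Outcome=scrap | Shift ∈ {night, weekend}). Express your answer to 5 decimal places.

0.12195

P(Shift=night) = 0.06 + 0.01 + 0.10 = 0.17.
P(Shift=weekend) = 0.10 + 0.04 + 0.10 = 0.24.
P(Shift ∈ {night, weekend}) = 0.17 + 0.24 = 0.41; P(Outcome=scrap, Shift ∈ {night, weekend}) = 0.01 + 0.04 = 0.05.
P(Outcome=scrap | Shift ∈ {night, weekend}) = 0.05/0.41 = 0.12195.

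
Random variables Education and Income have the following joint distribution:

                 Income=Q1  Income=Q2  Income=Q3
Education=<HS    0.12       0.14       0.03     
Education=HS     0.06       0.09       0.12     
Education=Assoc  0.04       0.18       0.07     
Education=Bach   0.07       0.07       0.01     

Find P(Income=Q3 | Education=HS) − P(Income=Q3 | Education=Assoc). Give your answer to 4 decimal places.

P(Education=HS) = 0.06 + 0.09 + 0.12 = 0.27; P(Income=Q3 | Education=HS) = 0.12/0.27 = 0.44444.
P(Education=Assoc) = 0.04 + 0.18 + 0.07 = 0.29; P(Income=Q3 | Education=Assoc) = 0.07/0.29 = 0.24138.
Difference = 0.2031.

0.2031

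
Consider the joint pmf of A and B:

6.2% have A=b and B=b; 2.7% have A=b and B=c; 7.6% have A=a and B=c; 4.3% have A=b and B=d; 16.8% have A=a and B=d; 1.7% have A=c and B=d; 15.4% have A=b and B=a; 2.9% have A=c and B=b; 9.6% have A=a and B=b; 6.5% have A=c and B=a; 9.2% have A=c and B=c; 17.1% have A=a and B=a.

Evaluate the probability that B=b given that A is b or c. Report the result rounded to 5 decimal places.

P(A=b) = 0.154 + 0.062 + 0.027 + 0.043 = 0.286.
P(A=c) = 0.065 + 0.029 + 0.092 + 0.017 = 0.203.
P(A ∈ {b, c}) = 0.286 + 0.203 = 0.489; P(B=b, A ∈ {b, c}) = 0.062 + 0.029 = 0.091.
P(B=b | A ∈ {b, c}) = 0.091/0.489 = 0.18609.

0.18609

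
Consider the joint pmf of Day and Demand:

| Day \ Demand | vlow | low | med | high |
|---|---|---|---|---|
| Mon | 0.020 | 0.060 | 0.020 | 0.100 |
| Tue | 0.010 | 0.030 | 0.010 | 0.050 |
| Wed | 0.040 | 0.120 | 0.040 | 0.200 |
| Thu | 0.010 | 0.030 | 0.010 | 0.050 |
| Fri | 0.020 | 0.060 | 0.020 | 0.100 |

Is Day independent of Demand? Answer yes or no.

Every cell satisfies P(Day,Demand) = P(Day)·P(Demand). For instance P(Day=Wed) = 0.400, P(Demand=high) = 0.500, and 0.400×0.500 = 0.200 matches the joint entry. So Day and Demand are independent.

yes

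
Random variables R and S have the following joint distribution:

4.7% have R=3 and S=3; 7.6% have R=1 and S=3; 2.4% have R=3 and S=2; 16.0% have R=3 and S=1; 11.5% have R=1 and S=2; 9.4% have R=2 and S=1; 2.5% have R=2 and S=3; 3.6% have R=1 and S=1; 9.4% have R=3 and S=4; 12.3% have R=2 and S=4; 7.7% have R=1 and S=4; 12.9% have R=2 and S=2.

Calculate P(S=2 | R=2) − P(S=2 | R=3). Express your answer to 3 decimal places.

0.274

P(R=2) = 0.094 + 0.129 + 0.025 + 0.123 = 0.371; P(S=2 | R=2) = 0.129/0.371 = 0.3477.
P(R=3) = 0.160 + 0.024 + 0.047 + 0.094 = 0.325; P(S=2 | R=3) = 0.024/0.325 = 0.0738.
Difference = 0.274.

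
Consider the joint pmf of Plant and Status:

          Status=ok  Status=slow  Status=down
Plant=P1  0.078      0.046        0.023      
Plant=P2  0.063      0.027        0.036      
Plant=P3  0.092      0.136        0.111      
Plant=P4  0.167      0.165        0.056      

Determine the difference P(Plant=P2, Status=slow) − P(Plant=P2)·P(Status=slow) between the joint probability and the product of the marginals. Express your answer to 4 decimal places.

-0.0201

P(Plant=P2) = 0.063 + 0.027 + 0.036 = 0.126.
P(Status=slow) = 0.046 + 0.027 + 0.136 + 0.165 = 0.374.
P(Plant=P2, Status=slow) − P(Plant=P2)P(Status=slow) = 0.027 − 0.126×0.374 = -0.0201.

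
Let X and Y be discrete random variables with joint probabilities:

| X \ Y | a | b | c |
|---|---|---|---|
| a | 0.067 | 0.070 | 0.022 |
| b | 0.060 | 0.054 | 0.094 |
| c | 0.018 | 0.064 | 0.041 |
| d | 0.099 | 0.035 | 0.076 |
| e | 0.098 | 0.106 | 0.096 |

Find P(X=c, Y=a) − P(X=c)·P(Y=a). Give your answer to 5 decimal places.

-0.02407

P(X=c) = 0.018 + 0.064 + 0.041 = 0.123.
P(Y=a) = 0.067 + 0.060 + 0.018 + 0.099 + 0.098 = 0.342.
P(X=c, Y=a) − P(X=c)P(Y=a) = 0.018 − 0.123×0.342 = -0.02407.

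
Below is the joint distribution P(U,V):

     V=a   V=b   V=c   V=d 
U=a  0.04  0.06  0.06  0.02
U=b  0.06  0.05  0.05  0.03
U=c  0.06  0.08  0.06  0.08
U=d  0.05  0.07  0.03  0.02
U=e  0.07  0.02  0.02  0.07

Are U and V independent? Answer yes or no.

P(U=e) = 0.18 and P(V=d) = 0.22, so their product is 0.0396, but P(U=e, V=d) = 0.07. Since these differ, U and V are not independent.

no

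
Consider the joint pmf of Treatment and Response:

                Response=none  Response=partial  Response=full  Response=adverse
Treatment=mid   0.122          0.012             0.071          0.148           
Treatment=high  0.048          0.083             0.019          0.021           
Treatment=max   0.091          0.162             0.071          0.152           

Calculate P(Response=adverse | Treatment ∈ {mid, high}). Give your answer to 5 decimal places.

P(Treatment=mid) = 0.122 + 0.012 + 0.071 + 0.148 = 0.353.
P(Treatment=high) = 0.048 + 0.083 + 0.019 + 0.021 = 0.171.
P(Treatment ∈ {mid, high}) = 0.353 + 0.171 = 0.524; P(Response=adverse, Treatment ∈ {mid, high}) = 0.148 + 0.021 = 0.169.
P(Response=adverse | Treatment ∈ {mid, high}) = 0.169/0.524 = 0.32252.

0.32252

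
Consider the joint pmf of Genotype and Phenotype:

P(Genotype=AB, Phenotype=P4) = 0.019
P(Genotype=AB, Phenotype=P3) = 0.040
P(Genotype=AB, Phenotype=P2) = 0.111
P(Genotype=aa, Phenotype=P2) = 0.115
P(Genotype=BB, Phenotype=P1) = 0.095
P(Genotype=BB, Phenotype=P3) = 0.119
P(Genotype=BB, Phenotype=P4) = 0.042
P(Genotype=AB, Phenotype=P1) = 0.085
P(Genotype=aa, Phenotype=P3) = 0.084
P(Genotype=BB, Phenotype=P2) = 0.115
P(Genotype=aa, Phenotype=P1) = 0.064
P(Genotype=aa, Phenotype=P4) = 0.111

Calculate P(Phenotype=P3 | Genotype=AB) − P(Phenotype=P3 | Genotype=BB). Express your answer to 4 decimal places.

P(Genotype=AB) = 0.085 + 0.111 + 0.040 + 0.019 = 0.255; P(Phenotype=P3 | Genotype=AB) = 0.040/0.255 = 0.15686.
P(Genotype=BB) = 0.095 + 0.115 + 0.119 + 0.042 = 0.371; P(Phenotype=P3 | Genotype=BB) = 0.119/0.371 = 0.32075.
Difference = -0.1639.

-0.1639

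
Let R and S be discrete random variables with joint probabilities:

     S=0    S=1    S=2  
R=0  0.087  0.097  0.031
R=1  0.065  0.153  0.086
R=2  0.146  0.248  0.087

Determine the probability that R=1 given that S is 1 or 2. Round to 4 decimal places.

P(S=1) = 0.097 + 0.153 + 0.248 = 0.498.
P(S=2) = 0.031 + 0.086 + 0.087 = 0.204.
P(S ∈ {1, 2}) = 0.498 + 0.204 = 0.702; P(R=1, S ∈ {1, 2}) = 0.153 + 0.086 = 0.239.
P(R=1 | S ∈ {1, 2}) = 0.239/0.702 = 0.3405.

0.3405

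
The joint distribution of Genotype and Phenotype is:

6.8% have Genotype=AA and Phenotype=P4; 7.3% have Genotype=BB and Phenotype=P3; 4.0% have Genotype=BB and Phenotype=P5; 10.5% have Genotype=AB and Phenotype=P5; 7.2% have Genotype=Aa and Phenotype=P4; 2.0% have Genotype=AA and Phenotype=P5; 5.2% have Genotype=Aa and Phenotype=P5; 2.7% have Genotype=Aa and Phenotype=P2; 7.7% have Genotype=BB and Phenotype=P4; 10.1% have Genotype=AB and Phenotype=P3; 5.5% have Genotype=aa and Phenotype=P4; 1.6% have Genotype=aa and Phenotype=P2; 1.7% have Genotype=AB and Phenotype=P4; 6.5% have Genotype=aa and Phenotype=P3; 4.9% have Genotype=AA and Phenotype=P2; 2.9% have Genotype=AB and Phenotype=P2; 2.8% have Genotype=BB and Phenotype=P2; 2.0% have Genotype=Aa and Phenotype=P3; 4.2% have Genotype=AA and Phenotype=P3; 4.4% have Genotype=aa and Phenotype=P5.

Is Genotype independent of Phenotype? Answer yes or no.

P(Genotype=AB) = 0.252 and P(Phenotype=P4) = 0.289, so their product is 0.07283, but P(Genotype=AB, Phenotype=P4) = 0.017. Since these differ, Genotype and Phenotype are not independent.

no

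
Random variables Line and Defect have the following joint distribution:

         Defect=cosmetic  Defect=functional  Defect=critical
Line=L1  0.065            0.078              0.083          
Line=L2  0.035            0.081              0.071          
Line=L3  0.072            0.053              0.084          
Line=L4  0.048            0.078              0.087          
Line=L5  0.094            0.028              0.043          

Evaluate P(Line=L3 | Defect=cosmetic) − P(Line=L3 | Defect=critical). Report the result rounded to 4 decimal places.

0.0010

P(Defect=cosmetic) = 0.065 + 0.035 + 0.072 + 0.048 + 0.094 = 0.314; P(Line=L3 | Defect=cosmetic) = 0.072/0.314 = 0.22930.
P(Defect=critical) = 0.083 + 0.071 + 0.084 + 0.087 + 0.043 = 0.368; P(Line=L3 | Defect=critical) = 0.084/0.368 = 0.22826.
Difference = 0.0010.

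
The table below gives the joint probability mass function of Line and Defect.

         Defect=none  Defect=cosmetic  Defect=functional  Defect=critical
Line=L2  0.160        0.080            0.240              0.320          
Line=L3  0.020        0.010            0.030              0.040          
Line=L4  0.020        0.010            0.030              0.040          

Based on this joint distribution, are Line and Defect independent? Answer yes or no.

yes

Every cell satisfies P(Line,Defect) = P(Line)·P(Defect). For instance P(Line=L3) = 0.100, P(Defect=none) = 0.200, and 0.100×0.200 = 0.020 matches the joint entry. So Line and Defect are independent.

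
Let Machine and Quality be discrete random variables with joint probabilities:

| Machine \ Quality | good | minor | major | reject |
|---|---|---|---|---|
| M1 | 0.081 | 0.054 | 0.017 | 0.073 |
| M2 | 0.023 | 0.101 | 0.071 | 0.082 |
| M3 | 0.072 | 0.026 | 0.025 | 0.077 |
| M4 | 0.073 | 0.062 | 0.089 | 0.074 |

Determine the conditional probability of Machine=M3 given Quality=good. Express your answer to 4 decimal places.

P(Quality=good) = 0.081 + 0.023 + 0.072 + 0.073 = 0.249.
P(Machine=M3 | Quality=good) = 0.072/0.249 = 0.2892.

0.2892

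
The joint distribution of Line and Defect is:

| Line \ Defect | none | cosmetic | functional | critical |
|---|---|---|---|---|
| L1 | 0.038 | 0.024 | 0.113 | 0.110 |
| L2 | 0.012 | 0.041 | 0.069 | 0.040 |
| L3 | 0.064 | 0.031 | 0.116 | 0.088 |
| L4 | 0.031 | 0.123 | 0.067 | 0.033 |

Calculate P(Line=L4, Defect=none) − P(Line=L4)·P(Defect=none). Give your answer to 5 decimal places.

-0.00583

P(Line=L4) = 0.031 + 0.123 + 0.067 + 0.033 = 0.254.
P(Defect=none) = 0.038 + 0.012 + 0.064 + 0.031 = 0.145.
P(Line=L4, Defect=none) − P(Line=L4)P(Defect=none) = 0.031 − 0.254×0.145 = -0.00583.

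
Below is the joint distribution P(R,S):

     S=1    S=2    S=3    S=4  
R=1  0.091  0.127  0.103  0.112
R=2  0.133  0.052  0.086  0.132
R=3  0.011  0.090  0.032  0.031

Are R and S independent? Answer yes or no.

P(R=2) = 0.403 and P(S=2) = 0.269, so their product is 0.10841, but P(R=2, S=2) = 0.052. Since these differ, R and S are not independent.

no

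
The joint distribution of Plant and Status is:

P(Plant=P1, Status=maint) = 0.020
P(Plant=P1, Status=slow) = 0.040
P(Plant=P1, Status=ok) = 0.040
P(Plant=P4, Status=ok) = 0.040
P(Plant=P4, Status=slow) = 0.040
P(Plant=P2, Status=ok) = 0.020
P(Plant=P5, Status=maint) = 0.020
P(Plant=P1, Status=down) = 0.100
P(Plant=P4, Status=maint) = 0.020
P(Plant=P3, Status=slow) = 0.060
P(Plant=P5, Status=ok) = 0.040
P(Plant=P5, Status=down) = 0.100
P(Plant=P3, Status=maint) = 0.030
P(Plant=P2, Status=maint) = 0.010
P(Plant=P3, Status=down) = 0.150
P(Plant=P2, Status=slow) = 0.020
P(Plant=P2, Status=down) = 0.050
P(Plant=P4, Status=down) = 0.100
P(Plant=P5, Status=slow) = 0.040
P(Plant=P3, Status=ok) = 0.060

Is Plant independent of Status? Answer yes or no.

yes

Every cell satisfies P(Plant,Status) = P(Plant)·P(Status). For instance P(Plant=P2) = 0.100, P(Status=maint) = 0.100, and 0.100×0.100 = 0.010 matches the joint entry. So Plant and Status are independent.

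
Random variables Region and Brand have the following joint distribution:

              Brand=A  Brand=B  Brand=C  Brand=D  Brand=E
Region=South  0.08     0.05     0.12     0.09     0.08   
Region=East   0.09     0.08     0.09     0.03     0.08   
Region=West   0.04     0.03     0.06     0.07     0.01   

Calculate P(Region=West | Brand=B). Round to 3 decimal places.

0.188

P(Brand=B) = 0.05 + 0.08 + 0.03 = 0.16.
P(Region=West | Brand=B) = 0.03/0.16 = 0.188.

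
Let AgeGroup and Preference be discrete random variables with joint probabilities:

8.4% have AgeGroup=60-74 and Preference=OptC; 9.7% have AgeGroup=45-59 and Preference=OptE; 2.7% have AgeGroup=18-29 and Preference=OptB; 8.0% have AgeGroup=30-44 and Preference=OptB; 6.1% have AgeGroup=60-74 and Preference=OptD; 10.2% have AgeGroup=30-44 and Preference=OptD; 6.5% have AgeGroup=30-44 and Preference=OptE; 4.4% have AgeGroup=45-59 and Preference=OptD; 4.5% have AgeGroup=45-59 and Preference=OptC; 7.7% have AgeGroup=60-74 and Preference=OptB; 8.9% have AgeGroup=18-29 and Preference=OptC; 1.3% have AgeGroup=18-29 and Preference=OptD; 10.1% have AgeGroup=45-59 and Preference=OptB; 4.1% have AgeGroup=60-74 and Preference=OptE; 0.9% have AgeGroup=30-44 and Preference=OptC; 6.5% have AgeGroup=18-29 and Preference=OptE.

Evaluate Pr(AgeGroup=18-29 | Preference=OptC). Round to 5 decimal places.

0.39207

P(Preference=OptC) = 0.089 + 0.009 + 0.045 + 0.084 = 0.227.
P(AgeGroup=18-29 | Preference=OptC) = 0.089/0.227 = 0.39207.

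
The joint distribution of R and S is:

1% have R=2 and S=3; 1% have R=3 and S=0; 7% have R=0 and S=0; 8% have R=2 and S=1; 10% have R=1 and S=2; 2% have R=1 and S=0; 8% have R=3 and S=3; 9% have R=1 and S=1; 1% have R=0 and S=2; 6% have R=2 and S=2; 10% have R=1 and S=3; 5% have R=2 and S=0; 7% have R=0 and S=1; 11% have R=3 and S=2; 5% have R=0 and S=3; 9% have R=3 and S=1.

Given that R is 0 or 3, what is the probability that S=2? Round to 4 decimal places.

0.2449

P(R=0) = 0.07 + 0.07 + 0.01 + 0.05 = 0.20.
P(R=3) = 0.01 + 0.09 + 0.11 + 0.08 = 0.29.
P(R ∈ {0, 3}) = 0.20 + 0.29 = 0.49; P(S=2, R ∈ {0, 3}) = 0.01 + 0.11 = 0.12.
P(S=2 | R ∈ {0, 3}) = 0.12/0.49 = 0.2449.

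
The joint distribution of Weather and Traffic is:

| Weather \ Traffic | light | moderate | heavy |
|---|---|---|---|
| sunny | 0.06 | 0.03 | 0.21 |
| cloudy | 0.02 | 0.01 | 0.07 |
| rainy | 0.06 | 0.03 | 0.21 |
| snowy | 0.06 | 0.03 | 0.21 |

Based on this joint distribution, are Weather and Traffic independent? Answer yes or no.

yes

Every cell satisfies P(Weather,Traffic) = P(Weather)·P(Traffic). For instance P(Weather=snowy) = 0.30, P(Traffic=light) = 0.20, and 0.30×0.20 = 0.06 matches the joint entry. So Weather and Traffic are independent.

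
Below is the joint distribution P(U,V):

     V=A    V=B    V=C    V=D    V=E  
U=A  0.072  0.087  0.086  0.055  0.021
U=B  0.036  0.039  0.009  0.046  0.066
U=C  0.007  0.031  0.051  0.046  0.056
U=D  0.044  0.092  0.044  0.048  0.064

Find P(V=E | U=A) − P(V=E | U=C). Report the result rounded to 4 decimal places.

-0.2278

P(U=A) = 0.072 + 0.087 + 0.086 + 0.055 + 0.021 = 0.321; P(V=E | U=A) = 0.021/0.321 = 0.06542.
P(U=C) = 0.007 + 0.031 + 0.051 + 0.046 + 0.056 = 0.191; P(V=E | U=C) = 0.056/0.191 = 0.29319.
Difference = -0.2278.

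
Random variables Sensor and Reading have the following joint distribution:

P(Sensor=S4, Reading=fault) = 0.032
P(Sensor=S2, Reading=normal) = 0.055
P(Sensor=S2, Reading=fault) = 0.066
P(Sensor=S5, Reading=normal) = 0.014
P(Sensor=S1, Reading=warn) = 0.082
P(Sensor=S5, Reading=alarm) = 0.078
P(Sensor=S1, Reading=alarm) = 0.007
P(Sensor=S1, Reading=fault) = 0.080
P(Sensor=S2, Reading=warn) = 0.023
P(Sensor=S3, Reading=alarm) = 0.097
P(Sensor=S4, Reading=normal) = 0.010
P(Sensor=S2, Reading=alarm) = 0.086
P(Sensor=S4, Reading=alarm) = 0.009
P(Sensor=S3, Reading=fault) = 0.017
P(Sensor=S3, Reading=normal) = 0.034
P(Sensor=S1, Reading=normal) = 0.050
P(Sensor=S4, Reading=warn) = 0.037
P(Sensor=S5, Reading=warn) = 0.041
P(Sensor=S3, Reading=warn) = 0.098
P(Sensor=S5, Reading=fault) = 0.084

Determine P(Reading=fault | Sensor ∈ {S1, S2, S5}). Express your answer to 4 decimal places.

0.3453

P(Sensor=S1) = 0.050 + 0.082 + 0.007 + 0.080 = 0.219.
P(Sensor=S2) = 0.055 + 0.023 + 0.086 + 0.066 = 0.230.
P(Sensor=S5) = 0.014 + 0.041 + 0.078 + 0.084 = 0.217.
P(Sensor ∈ {S1, S2, S5}) = 0.219 + 0.230 + 0.217 = 0.666; P(Reading=fault, Sensor ∈ {S1, S2, S5}) = 0.080 + 0.066 + 0.084 = 0.230.
P(Reading=fault | Sensor ∈ {S1, S2, S5}) = 0.230/0.666 = 0.3453.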